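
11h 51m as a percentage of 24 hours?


Total minutes: 11×60 + 51 = 711
Day = 24×60 = 1440 minutes
Fraction = 711/1440 ≈ 0.4938
As a percentage: 711/1440 × 100 ≈ 49.38%

0.4938 (49.38%)


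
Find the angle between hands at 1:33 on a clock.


Hour hand = 1×30 + 33×0.5 = 46.5°
Minute hand = 33×6 = 198°
Difference = |46.5 - 198| = 151.5°

151.5°


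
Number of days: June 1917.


30 days

Month: June (month 6)
June has 30 days


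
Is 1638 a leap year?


No

Rules: divisible by 4 AND (not by 100 OR by 400)
1638 ÷ 4 = 409 remainder 2 → not divisible by 4
Not divisible by 4 → not a leap year


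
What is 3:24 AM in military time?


Input: 3:24 AM
AM hour stays: 3

03:24


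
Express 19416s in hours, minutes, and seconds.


Hours: 19416 ÷ 3600 = 5 remainder 1416
Minutes: 1416 ÷ 60 = 23 remainder 36
Seconds: 36

5h 23m 36s


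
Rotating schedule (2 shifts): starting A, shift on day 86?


Shifts: A, B
Start: A (index 0)
Day 86: (0 + 86 - 1) mod 2
= 85 mod 2
= 1
Index 1 → shift B

Shift B


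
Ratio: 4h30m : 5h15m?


Duration 1: 270 minutes
Duration 2: 315 minutes
Ratio = 270:315
GCD = 45
Simplified = 6:7
As a decimal: 6/7 ≈ 0.86

6:7 (0.86)


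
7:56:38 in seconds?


Hours: 7 × 3600 = 25200
Minutes: 56 × 60 = 3360
Seconds: 38
Total = 25200 + 3360 + 38 = 28598

28598 seconds


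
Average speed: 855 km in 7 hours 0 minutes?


Distance: 855 km
Time: 7 hours
Speed = 855 / 7 ≈ 122.1 km/h

122.1 km/h


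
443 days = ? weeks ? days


63 weeks 2 days

Weeks: 443 ÷ 7 = 63 remainder 2


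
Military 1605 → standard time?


Hour: 16
16 - 12 = 4 → PM

4:05 PM


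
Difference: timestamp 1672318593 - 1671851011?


467582 seconds (129.9 hours / 5.41 days)

Difference = 1672318593 - 1671851011 = 467582 seconds
In hours: 467582 / 3600 ≈ 129.9
In days: 467582 / 86400 ≈ 5.41


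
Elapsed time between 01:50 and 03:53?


End time in minutes: 3×60 + 53 = 233
Start time in minutes: 1×60 + 50 = 110
Difference = 233 - 110 = 123 minutes
= 2 hours 3 minutes

2h 3m


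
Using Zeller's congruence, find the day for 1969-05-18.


Zeller's congruence:
q=18, m=5, k=69, j=19
h = (18 + ⌊13×6/5⌋ + 69 + ⌊69/4⌋ + ⌊19/4⌋ - 2×19) mod 7
= (18 + 15 + 69 + 17 + 4 - 38) mod 7
= 85 mod 7 = 1
h=1 → Sunday

Sunday


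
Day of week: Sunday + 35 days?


Start: Sunday (index 6)
(6 + 35) mod 7
= 41 mod 7
= 6
Index 6 → Sunday

Sunday


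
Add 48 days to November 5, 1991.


December 23, 1991

Start: November 5, 1991
Add 48 days
November 5 → December 1: 30 - 5 + 1 = 26 days (48 - 26 = 22 left)
December 1 + 22 = December 23, 1991


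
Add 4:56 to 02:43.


Start: 163 minutes from midnight
Add: 296 minutes
Total: 459 minutes
Hours: 459 ÷ 60 = 7 remainder 39

07:39


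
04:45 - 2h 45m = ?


Start: 285 minutes from midnight
Subtract: 165 minutes
Remaining: 285 - 165 = 120
Hours: 2, Minutes: 0

02:00


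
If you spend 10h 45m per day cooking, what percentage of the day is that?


Time: 645 minutes
Day: 1440 minutes
Percentage = (645/1440) × 100 ≈ 44.8%

44.8%


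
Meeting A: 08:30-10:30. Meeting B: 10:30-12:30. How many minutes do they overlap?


0 minutes

Meeting A: 510-630 (in minutes from midnight)
Meeting B: 630-750
Overlap start = max(510, 630) = 630
Overlap end = min(630, 750) = 630
Overlap = max(0, 630 - 630) = 0 min


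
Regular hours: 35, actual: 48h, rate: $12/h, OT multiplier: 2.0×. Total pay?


$732.00

Regular: 35h × $12 = $420.00
Overtime: 48 - 35 = 13h
OT pay: 13h × $12 × 2.0 = $312.00
Total = $420.00 + $312.00 = $732.00


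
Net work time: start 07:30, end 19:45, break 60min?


11h 15m (675 minutes)

Total time = (19×60+45) - (7×60+30)
= 1185 - 450 = 735 min
Minus break: 735 - 60 = 675 min
= 11h 15m


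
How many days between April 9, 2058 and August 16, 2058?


129 days

From April 9, 2058 to August 16, 2058
Rest of April 2058: 30 - 9 = 21
Full months: May 31, June 30, July 31
Days into August 2058: 16
Total = 21 + 31 + 30 + 31 + 16 = 129 days


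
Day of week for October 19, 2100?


Zeller's congruence:
q=19, m=10, k=0, j=21
h = (19 + ⌊13×11/5⌋ + 0 + ⌊0/4⌋ + ⌊21/4⌋ - 2×21) mod 7
= (19 + 28 + 0 + 0 + 5 - 42) mod 7
= 10 mod 7 = 3
h=3 → Tuesday

Tuesday


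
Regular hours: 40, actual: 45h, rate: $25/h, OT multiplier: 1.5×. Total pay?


Regular: 40h × $25 = $1000.00
Overtime: 45 - 40 = 5h
OT pay: 5h × $25 × 1.5 = $187.50
Total = $1000.00 + $187.50 = $1187.50

$1187.50


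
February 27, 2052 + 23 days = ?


Start: February 27, 2052
Add 23 days
February 27 → March 1: 29 - 27 + 1 = 3 days (23 - 3 = 20 left)
March 1 + 20 = March 21, 2052

March 21, 2052


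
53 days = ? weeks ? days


7 weeks 4 days

Weeks: 53 ÷ 7 = 7 remainder 4


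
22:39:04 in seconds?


81544 seconds

Hours: 22 × 3600 = 79200
Minutes: 39 × 60 = 2340
Seconds: 4
Total = 79200 + 2340 + 4 = 81544


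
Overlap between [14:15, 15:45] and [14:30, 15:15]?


45 minutes

Meeting A: 855-945 (in minutes from midnight)
Meeting B: 870-915
Overlap start = max(855, 870) = 870
Overlap end = min(945, 915) = 915
Overlap = max(0, 915 - 870) = 45 min


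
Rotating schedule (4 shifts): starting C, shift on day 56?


Shifts: A, B, C, D
Start: C (index 2)
Day 56: (2 + 56 - 1) mod 4
= 57 mod 4
= 1
Index 1 → shift B

Shift B


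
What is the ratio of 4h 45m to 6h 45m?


19:27 (0.70)

Duration 1: 285 minutes
Duration 2: 405 minutes
Ratio = 285:405
GCD = 15
Simplified = 19:27
As a decimal: 19/27 ≈ 0.70


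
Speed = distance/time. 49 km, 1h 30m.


32.7 km/h

Distance: 49 km
Time: 1h 30m = 90 min = 90/60 = 3/2 hours
Speed = 49 ÷ (3/2) = 49 × 2 / 3 = 98/3 ≈ 32.7 km/h


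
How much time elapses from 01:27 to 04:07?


2h 40m

End time in minutes: 4×60 + 7 = 247
Start time in minutes: 1×60 + 27 = 87
Difference = 247 - 87 = 160 minutes
= 2 hours 40 minutes


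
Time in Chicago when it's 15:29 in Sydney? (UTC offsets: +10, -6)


Time difference = UTC-6 - UTC+10 = -16 hours
New hour = (15 -16) mod 24
= -1 mod 24 = 23
Minutes unchanged → 23:29; -1 < 0 → previous day

23:29 (previous day)


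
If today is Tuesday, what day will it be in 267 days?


Wednesday

Start: Tuesday (index 1)
(1 + 267) mod 7
= 268 mod 7
= 2
Index 2 → Wednesday


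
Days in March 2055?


31 days

Month: March (month 3)
March has 31 days


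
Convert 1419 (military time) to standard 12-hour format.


2:19 PM

Hour: 14
14 - 12 = 2 → PM


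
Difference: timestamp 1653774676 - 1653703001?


Difference = 1653774676 - 1653703001 = 71675 seconds
In hours: 71675 / 3600 ≈ 19.9
In days: 71675 / 86400 ≈ 0.83

71675 seconds (19.9 hours / 0.83 days)


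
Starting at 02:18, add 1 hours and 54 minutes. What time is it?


Start: 138 minutes from midnight
Add: 114 minutes
Total: 252 minutes
Hours: 252 ÷ 60 = 4 remainder 12

04:12


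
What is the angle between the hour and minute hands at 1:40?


Hour hand = 1×30 + 40×0.5 = 50.0°
Minute hand = 40×6 = 240°
Difference = |50.0 - 240| = 190.0°
Since > 180°: 360 - 190.0 = 170.0°

170.0°


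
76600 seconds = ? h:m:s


Hours: 76600 ÷ 3600 = 21 remainder 1000
Minutes: 1000 ÷ 60 = 16 remainder 40
Seconds: 40

21h 16m 40s


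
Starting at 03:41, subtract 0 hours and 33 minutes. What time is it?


Start: 221 minutes from midnight
Subtract: 33 minutes
Remaining: 221 - 33 = 188
Hours: 3, Minutes: 8

03:08


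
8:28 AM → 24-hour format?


08:28

Input: 8:28 AM
AM hour stays: 8


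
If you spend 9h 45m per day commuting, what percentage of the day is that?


Time: 585 minutes
Day: 1440 minutes
Percentage = (585/1440) × 100 ≈ 40.6%

40.6%


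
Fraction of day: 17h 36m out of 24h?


0.7333 (73.33%)

Total minutes: 17×60 + 36 = 1056
Day = 24×60 = 1440 minutes
Fraction = 1056/1440 ≈ 0.7333
As a percentage: 1056/1440 × 100 ≈ 73.33%


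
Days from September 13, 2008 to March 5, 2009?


From September 13, 2008 to March 5, 2009
Rest of September 2008: 30 - 13 = 17
Full months: October 31, November 30, December 31, January 31, February 2009 28
Days into March 2009: 5
Total = 17 + 31 + 30 + 31 + 31 + 28 + 5 = 173 days

173 days


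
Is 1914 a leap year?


Rules: divisible by 4 AND (not by 100 OR by 400)
1914 ÷ 4 = 478 remainder 2 → not divisible by 4
Not divisible by 4 → not a leap year

No


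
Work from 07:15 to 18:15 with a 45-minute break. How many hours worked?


Total time = (18×60+15) - (7×60+15)
= 1095 - 435 = 660 min
Minus break: 660 - 45 = 615 min
= 10h 15m

10h 15m (615 minutes)


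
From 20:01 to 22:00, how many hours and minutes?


End time in minutes: 22×60 + 0 = 1320
Start time in minutes: 20×60 + 1 = 1201
Difference = 1320 - 1201 = 119 minutes
= 1 hours 59 minutes

1h 59m


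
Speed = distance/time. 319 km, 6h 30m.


Distance: 319 km
Time: 6h 30m = 390 min = 390/60 = 13/2 hours
Speed = 319 ÷ (13/2) = 319 × 2 / 13 = 638/13 ≈ 49.1 km/h

49.1 km/h


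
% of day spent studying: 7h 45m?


Time: 465 minutes
Day: 1440 minutes
Percentage = (465/1440) × 100 ≈ 32.3%

32.3%


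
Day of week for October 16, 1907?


Zeller's congruence:
q=16, m=10, k=7, j=19
h = (16 + ⌊13×11/5⌋ + 7 + ⌊7/4⌋ + ⌊19/4⌋ - 2×19) mod 7
= (16 + 28 + 7 + 1 + 4 - 38) mod 7
= 18 mod 7 = 4
h=4 → Wednesday

Wednesday


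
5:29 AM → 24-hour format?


Input: 5:29 AM
AM hour stays: 5

05:29


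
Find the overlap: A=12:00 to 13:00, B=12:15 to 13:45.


45 minutes

Meeting A: 720-780 (in minutes from midnight)
Meeting B: 735-825
Overlap start = max(720, 735) = 735
Overlap end = min(780, 825) = 780
Overlap = max(0, 780 - 735) = 45 min


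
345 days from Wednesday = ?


Friday

Start: Wednesday (index 2)
(2 + 345) mod 7
= 347 mod 7
= 4
Index 4 → Friday


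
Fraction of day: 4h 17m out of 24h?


Total minutes: 4×60 + 17 = 257
Day = 24×60 = 1440 minutes
Fraction = 257/1440 ≈ 0.1785
As a percentage: 257/1440 × 100 ≈ 17.85%

0.1785 (17.85%)


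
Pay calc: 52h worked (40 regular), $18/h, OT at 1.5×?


$1044.00

Regular: 40h × $18 = $720.00
Overtime: 52 - 40 = 12h
OT pay: 12h × $18 × 1.5 = $324.00
Total = $720.00 + $324.00 = $1044.00


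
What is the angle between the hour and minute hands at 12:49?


90.5°

Hour hand (12 ≡ 0 on the dial): 0×30 + 49×0.5 = 24.5°
Minute hand = 49×6 = 294°
Difference = |24.5 - 294| = 269.5°
Since > 180°: 360 - 269.5 = 90.5°


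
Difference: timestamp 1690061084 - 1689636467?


Difference = 1690061084 - 1689636467 = 424617 seconds
In hours: 424617 / 3600 ≈ 117.9
In days: 424617 / 86400 ≈ 4.91

424617 seconds (117.9 hours / 4.91 days)


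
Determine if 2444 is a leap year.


Rules: divisible by 4 AND (not by 100 OR by 400)
2444 ÷ 4 = 611 exactly → divisible by 4
2444 ÷ 100 = 24 remainder 44 → not divisible by 100
Divisible by 4 but not by 100 → leap year

Yes


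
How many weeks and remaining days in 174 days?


Weeks: 174 ÷ 7 = 24 remainder 6

24 weeks 6 days


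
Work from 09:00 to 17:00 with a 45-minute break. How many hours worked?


7h 15m (435 minutes)

Total time = (17×60+0) - (9×60+0)
= 1020 - 540 = 480 min
Minus break: 480 - 45 = 435 min
= 7h 15m


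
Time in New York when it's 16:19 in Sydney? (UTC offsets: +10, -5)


Time difference = UTC-5 - UTC+10 = -15 hours
New hour = (16 -15) mod 24
= 1 mod 24 = 1
Minutes unchanged → 01:19

01:19


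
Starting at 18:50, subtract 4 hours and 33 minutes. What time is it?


Start: 1130 minutes from midnight
Subtract: 273 minutes
Remaining: 1130 - 273 = 857
Hours: 14, Minutes: 17

14:17


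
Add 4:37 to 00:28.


05:05

Start: 28 minutes from midnight
Add: 277 minutes
Total: 305 minutes
Hours: 305 ÷ 60 = 5 remainder 5


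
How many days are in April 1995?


Month: April (month 4)
April has 30 days

30 days


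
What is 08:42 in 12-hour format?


Hour: 8
8 < 12 → AM

8:42 AM


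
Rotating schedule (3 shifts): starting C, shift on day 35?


Shifts: A, B, C
Start: C (index 2)
Day 35: (2 + 35 - 1) mod 3
= 36 mod 3
= 0
Index 0 → shift A

Shift A


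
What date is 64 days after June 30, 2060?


September 2, 2060

Start: June 30, 2060
Add 64 days
June 30 → July 1: 30 - 30 + 1 = 1 days (64 - 1 = 63 left)
July 1 → August 1: 31 - 1 + 1 = 31 days (63 - 31 = 32 left)
August 1 → September 1: 31 - 1 + 1 = 31 days (32 - 31 = 1 left)
September 1 + 1 = September 2, 2060


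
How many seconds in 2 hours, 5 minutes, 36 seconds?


Hours: 2 × 3600 = 7200
Minutes: 5 × 60 = 300
Seconds: 36
Total = 7200 + 300 + 36 = 7536

7536 seconds


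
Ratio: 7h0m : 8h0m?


7:8 (0.88)

Duration 1: 420 minutes
Duration 2: 480 minutes
Ratio = 420:480
GCD = 60
Simplified = 7:8
As a decimal: 7/8 ≈ 0.88


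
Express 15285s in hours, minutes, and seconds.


4h 14m 45s

Hours: 15285 ÷ 3600 = 4 remainder 885
Minutes: 885 ÷ 60 = 14 remainder 45
Seconds: 45


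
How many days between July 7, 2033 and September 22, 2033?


From July 7, 2033 to September 22, 2033
Rest of July 2033: 31 - 7 = 24
Full months: August 31
Days into September 2033: 22
Total = 24 + 31 + 22 = 77 days

77 days


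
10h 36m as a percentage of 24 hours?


0.4417 (44.17%)

Total minutes: 10×60 + 36 = 636
Day = 24×60 = 1440 minutes
Fraction = 636/1440 ≈ 0.4417
As a percentage: 636/1440 × 100 ≈ 44.17%


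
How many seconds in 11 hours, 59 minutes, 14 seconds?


Hours: 11 × 3600 = 39600
Minutes: 59 × 60 = 3540
Seconds: 14
Total = 39600 + 3540 + 14 = 43154

43154 seconds


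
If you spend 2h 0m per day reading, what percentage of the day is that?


Time: 120 minutes
Day: 1440 minutes
Percentage = (120/1440) × 100 ≈ 8.3%

8.3%


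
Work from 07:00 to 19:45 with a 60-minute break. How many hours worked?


11h 45m (705 minutes)

Total time = (19×60+45) - (7×60+0)
= 1185 - 420 = 765 min
Minus break: 765 - 60 = 705 min
= 11h 45m


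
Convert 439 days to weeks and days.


62 weeks 5 days

Weeks: 439 ÷ 7 = 62 remainder 5


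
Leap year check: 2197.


Rules: divisible by 4 AND (not by 100 OR by 400)
2197 ÷ 4 = 549 remainder 1 → not divisible by 4
Not divisible by 4 → not a leap year

No


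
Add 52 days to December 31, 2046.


Start: December 31, 2046
Add 52 days
December 31 → January 1: 31 - 31 + 1 = 1 days (52 - 1 = 51 left)
January 1 → February 1: 31 - 1 + 1 = 31 days (51 - 31 = 20 left)
February 1 + 20 = February 21, 2047

February 21, 2047


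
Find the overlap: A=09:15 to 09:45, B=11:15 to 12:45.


Meeting A: 555-585 (in minutes from midnight)
Meeting B: 675-765
Overlap start = max(555, 675) = 675
Overlap end = min(585, 765) = 585
Overlap = max(0, 585 - 675) = 0 min

0 minutes


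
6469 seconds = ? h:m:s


1h 47m 49s

Hours: 6469 ÷ 3600 = 1 remainder 2869
Minutes: 2869 ÷ 60 = 47 remainder 49
Seconds: 49


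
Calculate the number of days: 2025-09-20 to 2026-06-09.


262 days

From September 20, 2025 to June 9, 2026
Rest of September 2025: 30 - 20 = 10
Full months: October 31, November 30, December 31, January 31, February 2026 28, March 31, April 30, May 31
Days into June 2026: 9
Total = 10 + 31 + 30 + 31 + 31 + 28 + 31 + 30 + 31 + 9 = 262 days


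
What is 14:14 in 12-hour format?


Hour: 14
14 - 12 = 2 → PM

2:14 PM


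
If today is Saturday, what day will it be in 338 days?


Start: Saturday (index 5)
(5 + 338) mod 7
= 343 mod 7
= 0
Index 0 → Monday

Monday


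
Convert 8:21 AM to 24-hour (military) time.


Input: 8:21 AM
AM hour stays: 8

08:21


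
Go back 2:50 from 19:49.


Start: 1189 minutes from midnight
Subtract: 170 minutes
Remaining: 1189 - 170 = 1019
Hours: 16, Minutes: 59

16:59


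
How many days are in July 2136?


31 days

Month: July (month 7)
July has 31 days


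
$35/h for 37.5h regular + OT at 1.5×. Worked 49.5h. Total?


$1942.50

Regular: 37.5h × $35 = $1312.50
Overtime: 49.5 - 37.5 = 12.0h
OT pay: 12.0h × $35 × 1.5 = $630.00
Total = $1312.50 + $630.00 = $1942.50


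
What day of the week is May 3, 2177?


Saturday

Zeller's congruence:
q=3, m=5, k=77, j=21
h = (3 + ⌊13×6/5⌋ + 77 + ⌊77/4⌋ + ⌊21/4⌋ - 2×21) mod 7
= (3 + 15 + 77 + 19 + 5 - 42) mod 7
= 77 mod 7 = 0
h=0 → Saturday


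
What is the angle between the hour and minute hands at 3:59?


125.5°

Hour hand = 3×30 + 59×0.5 = 119.5°
Minute hand = 59×6 = 354°
Difference = |119.5 - 354| = 234.5°
Since > 180°: 360 - 234.5 = 125.5°


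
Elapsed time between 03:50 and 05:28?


End time in minutes: 5×60 + 28 = 328
Start time in minutes: 3×60 + 50 = 230
Difference = 328 - 230 = 98 minutes
= 1 hours 38 minutes

1h 38m


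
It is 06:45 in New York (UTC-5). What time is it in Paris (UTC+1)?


Time difference = UTC+1 - UTC-5 = +6 hours
New hour = (6 + 6) mod 24
= 12 mod 24 = 12
Minutes unchanged → 12:45

12:45


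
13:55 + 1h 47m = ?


15:42

Start: 835 minutes from midnight
Add: 107 minutes
Total: 942 minutes
Hours: 942 ÷ 60 = 15 remainder 42


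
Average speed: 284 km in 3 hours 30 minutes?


81.1 km/h

Distance: 284 km
Time: 3h 30m = 210 min = 210/60 = 7/2 hours
Speed = 284 ÷ (7/2) = 284 × 2 / 7 = 568/7 ≈ 81.1 km/h


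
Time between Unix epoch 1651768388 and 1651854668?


86280 seconds (24.0 hours / 1.00 days)

Difference = 1651854668 - 1651768388 = 86280 seconds
In hours: 86280 / 3600 ≈ 24.0
In days: 86280 / 86400 ≈ 1.00


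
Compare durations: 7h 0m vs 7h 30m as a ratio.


14:15 (0.93)

Duration 1: 420 minutes
Duration 2: 450 minutes
Ratio = 420:450
GCD = 30
Simplified = 14:15
As a decimal: 14/15 ≈ 0.93


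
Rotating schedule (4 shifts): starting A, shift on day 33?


Shift A

Shifts: A, B, C, D
Start: A (index 0)
Day 33: (0 + 33 - 1) mod 4
= 32 mod 4
= 0
Index 0 → shift A


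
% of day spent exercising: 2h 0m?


Time: 120 minutes
Day: 1440 minutes
Percentage = (120/1440) × 100 ≈ 8.3%

8.3%


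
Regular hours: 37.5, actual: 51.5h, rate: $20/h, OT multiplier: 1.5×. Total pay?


Regular: 37.5h × $20 = $750.00
Overtime: 51.5 - 37.5 = 14.0h
OT pay: 14.0h × $20 × 1.5 = $420.00
Total = $750.00 + $420.00 = $1170.00

$1170.00


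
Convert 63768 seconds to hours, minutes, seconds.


17h 42m 48s

Hours: 63768 ÷ 3600 = 17 remainder 2568
Minutes: 2568 ÷ 60 = 42 remainder 48
Seconds: 48


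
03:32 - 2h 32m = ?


01:00

Start: 212 minutes from midnight
Subtract: 152 minutes
Remaining: 212 - 152 = 60
Hours: 1, Minutes: 0


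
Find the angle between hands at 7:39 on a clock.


Hour hand = 7×30 + 39×0.5 = 229.5°
Minute hand = 39×6 = 234°
Difference = |229.5 - 234| = 4.5°

4.5°


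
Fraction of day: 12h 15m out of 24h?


Total minutes: 12×60 + 15 = 735
Day = 24×60 = 1440 minutes
Fraction = 735/1440 ≈ 0.5104
As a percentage: 735/1440 × 100 ≈ 51.04%

0.5104 (51.04%)


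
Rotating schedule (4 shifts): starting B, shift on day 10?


Shift C

Shifts: A, B, C, D
Start: B (index 1)
Day 10: (1 + 10 - 1) mod 4
= 10 mod 4
= 2
Index 2 → shift C


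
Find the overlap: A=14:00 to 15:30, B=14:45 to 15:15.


Meeting A: 840-930 (in minutes from midnight)
Meeting B: 885-915
Overlap start = max(840, 885) = 885
Overlap end = min(930, 915) = 915
Overlap = max(0, 915 - 885) = 30 min

30 minutes


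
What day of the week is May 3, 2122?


Zeller's congruence:
q=3, m=5, k=22, j=21
h = (3 + ⌊13×6/5⌋ + 22 + ⌊22/4⌋ + ⌊21/4⌋ - 2×21) mod 7
= (3 + 15 + 22 + 5 + 5 - 42) mod 7
= 8 mod 7 = 1
h=1 → Sunday

Sunday


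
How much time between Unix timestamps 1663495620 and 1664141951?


Difference = 1664141951 - 1663495620 = 646331 seconds
In hours: 646331 / 3600 ≈ 179.5
In days: 646331 / 86400 ≈ 7.48

646331 seconds (179.5 hours / 7.48 days)


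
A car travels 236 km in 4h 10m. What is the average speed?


Distance: 236 km
Time: 4h 10m = 250 min = 250/60 = 25/6 hours
Speed = 236 ÷ (25/6) = 236 × 6 / 25 = 1416/25 ≈ 56.6 km/h

56.6 km/h


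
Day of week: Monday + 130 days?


Start: Monday (index 0)
(0 + 130) mod 7
= 130 mod 7
= 4
Index 4 → Friday

Friday


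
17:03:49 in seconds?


Hours: 17 × 3600 = 61200
Minutes: 3 × 60 = 180
Seconds: 49
Total = 61200 + 180 + 49 = 61429

61429 seconds


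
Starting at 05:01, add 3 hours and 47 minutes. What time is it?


Start: 301 minutes from midnight
Add: 227 minutes
Total: 528 minutes
Hours: 528 ÷ 60 = 8 remainder 48

08:48


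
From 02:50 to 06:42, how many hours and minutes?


End time in minutes: 6×60 + 42 = 402
Start time in minutes: 2×60 + 50 = 170
Difference = 402 - 170 = 232 minutes
= 3 hours 52 minutes

3h 52m


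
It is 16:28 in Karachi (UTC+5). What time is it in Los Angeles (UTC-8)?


03:28

Time difference = UTC-8 - UTC+5 = -13 hours
New hour = (16 -13) mod 24
= 3 mod 24 = 3
Minutes unchanged → 03:28


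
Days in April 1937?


30 days

Month: April (month 4)
April has 30 days


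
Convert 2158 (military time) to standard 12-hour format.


Hour: 21
21 - 12 = 9 → PM

9:58 PM


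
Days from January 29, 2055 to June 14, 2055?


From January 29, 2055 to June 14, 2055
Rest of January 2055: 31 - 29 = 2
Full months: February 2055 28, March 31, April 30, May 31
Days into June 2055: 14
Total = 2 + 28 + 31 + 30 + 31 + 14 = 136 days

136 days


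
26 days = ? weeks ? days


3 weeks 5 days

Weeks: 26 ÷ 7 = 3 remainder 5


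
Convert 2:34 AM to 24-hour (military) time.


Input: 2:34 AM
AM hour stays: 2

02:34


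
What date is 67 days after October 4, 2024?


Start: October 4, 2024
Add 67 days
October 4 → November 1: 31 - 4 + 1 = 28 days (67 - 28 = 39 left)
November 1 → December 1: 30 - 1 + 1 = 30 days (39 - 30 = 9 left)
December 1 + 9 = December 10, 2024

December 10, 2024


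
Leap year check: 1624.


Yes

Rules: divisible by 4 AND (not by 100 OR by 400)
1624 ÷ 4 = 406 exactly → divisible by 4
1624 ÷ 100 = 16 remainder 24 → not divisible by 100
Divisible by 4 but not by 100 → leap year


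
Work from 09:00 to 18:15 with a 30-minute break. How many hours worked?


Total time = (18×60+15) - (9×60+0)
= 1095 - 540 = 555 min
Minus break: 555 - 30 = 525 min
= 8h 45m

8h 45m (525 minutes)


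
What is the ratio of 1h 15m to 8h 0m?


5:32 (0.16)

Duration 1: 75 minutes
Duration 2: 480 minutes
Ratio = 75:480
GCD = 15
Simplified = 5:32
As a decimal: 5/32 ≈ 0.16


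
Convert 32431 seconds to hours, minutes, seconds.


9h 0m 31s

Hours: 32431 ÷ 3600 = 9 remainder 31
Minutes: 31 ÷ 60 = 0 remainder 31
Seconds: 31


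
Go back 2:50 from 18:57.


Start: 1137 minutes from midnight
Subtract: 170 minutes
Remaining: 1137 - 170 = 967
Hours: 16, Minutes: 7

16:07


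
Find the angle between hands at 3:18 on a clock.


9.0°

Hour hand = 3×30 + 18×0.5 = 99.0°
Minute hand = 18×6 = 108°
Difference = |99.0 - 108| = 9.0°


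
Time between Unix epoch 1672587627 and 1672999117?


Difference = 1672999117 - 1672587627 = 411490 seconds
In hours: 411490 / 3600 ≈ 114.3
In days: 411490 / 86400 ≈ 4.76

411490 seconds (114.3 hours / 4.76 days)


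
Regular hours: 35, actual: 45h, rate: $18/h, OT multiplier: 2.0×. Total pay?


$990.00

Regular: 35h × $18 = $630.00
Overtime: 45 - 35 = 10h
OT pay: 10h × $18 × 2.0 = $360.00
Total = $630.00 + $360.00 = $990.00


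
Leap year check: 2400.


Rules: divisible by 4 AND (not by 100 OR by 400)
2400 ÷ 4 = 600 exactly → divisible by 4
2400 ÷ 100 = 24 exactly → divisible by 100
2400 ÷ 400 = 6 exactly → divisible by 400
Divisible by 400 → leap year

Yes


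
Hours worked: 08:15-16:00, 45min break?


Total time = (16×60+0) - (8×60+15)
= 960 - 495 = 465 min
Minus break: 465 - 45 = 420 min
= 7h 0m

7h 0m (420 minutes)


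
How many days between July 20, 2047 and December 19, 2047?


From July 20, 2047 to December 19, 2047
Rest of July 2047: 31 - 20 = 11
Full months: August 31, September 30, October 31, November 30
Days into December 2047: 19
Total = 11 + 31 + 30 + 31 + 30 + 19 = 152 days

152 days


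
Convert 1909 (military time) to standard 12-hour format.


Hour: 19
19 - 12 = 7 → PM

7:09 PM


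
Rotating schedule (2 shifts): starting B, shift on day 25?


Shifts: A, B
Start: B (index 1)
Day 25: (1 + 25 - 1) mod 2
= 25 mod 2
= 1
Index 1 → shift B

Shift B


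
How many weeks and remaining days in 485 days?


Weeks: 485 ÷ 7 = 69 remainder 2

69 weeks 2 days


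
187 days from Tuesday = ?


Sunday

Start: Tuesday (index 1)
(1 + 187) mod 7
= 188 mod 7
= 6
Index 6 → Sunday


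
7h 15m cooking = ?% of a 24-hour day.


30.2%

Time: 435 minutes
Day: 1440 minutes
Percentage = (435/1440) × 100 ≈ 30.2%


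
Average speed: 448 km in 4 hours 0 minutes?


Distance: 448 km
Time: 4 hours
Speed = 448 / 4 = 112.0 km/h

112.0 km/h


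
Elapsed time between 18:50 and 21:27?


End time in minutes: 21×60 + 27 = 1287
Start time in minutes: 18×60 + 50 = 1130
Difference = 1287 - 1130 = 157 minutes
= 2 hours 37 minutes

2h 37m


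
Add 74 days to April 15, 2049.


June 28, 2049

Start: April 15, 2049
Add 74 days
April 15 → May 1: 30 - 15 + 1 = 16 days (74 - 16 = 58 left)
May 1 → June 1: 31 - 1 + 1 = 31 days (58 - 31 = 27 left)
June 1 + 27 = June 28, 2049


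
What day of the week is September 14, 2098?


Zeller's congruence:
q=14, m=9, k=98, j=20
h = (14 + ⌊13×10/5⌋ + 98 + ⌊98/4⌋ + ⌊20/4⌋ - 2×20) mod 7
= (14 + 26 + 98 + 24 + 5 - 40) mod 7
= 127 mod 7 = 1
h=1 → Sunday

Sunday


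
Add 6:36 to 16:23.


Start: 983 minutes from midnight
Add: 396 minutes
Total: 1379 minutes
Hours: 1379 ÷ 60 = 22 remainder 59

22:59


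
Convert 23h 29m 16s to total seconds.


Hours: 23 × 3600 = 82800
Minutes: 29 × 60 = 1740
Seconds: 16
Total = 82800 + 1740 + 16 = 84556

84556 seconds


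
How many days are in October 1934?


Month: October (month 10)
October has 31 days

31 days


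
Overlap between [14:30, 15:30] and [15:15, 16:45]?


15 minutes

Meeting A: 870-930 (in minutes from midnight)
Meeting B: 915-1005
Overlap start = max(870, 915) = 915
Overlap end = min(930, 1005) = 930
Overlap = max(0, 930 - 915) = 15 min


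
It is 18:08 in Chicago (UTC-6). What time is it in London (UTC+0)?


Time difference = UTC+0 - UTC-6 = +6 hours
New hour = (18 + 6) mod 24
= 24 mod 24 = 0
Minutes unchanged → 00:08; 24 ≥ 24 → next day

00:08 (next day)


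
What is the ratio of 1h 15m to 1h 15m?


Duration 1: 75 minutes
Duration 2: 75 minutes
Ratio = 75:75
GCD = 75
Simplified = 1:1
As a decimal: 1/1 = 1.00

1:1 (1.00)


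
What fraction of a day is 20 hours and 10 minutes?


0.8403 (84.03%)

Total minutes: 20×60 + 10 = 1210
Day = 24×60 = 1440 minutes
Fraction = 1210/1440 ≈ 0.8403
As a percentage: 1210/1440 × 100 ≈ 84.03%


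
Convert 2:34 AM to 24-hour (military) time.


02:34

Input: 2:34 AM
AM hour stays: 2


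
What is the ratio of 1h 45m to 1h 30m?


Duration 1: 105 minutes
Duration 2: 90 minutes
Ratio = 105:90
GCD = 15
Simplified = 7:6
As a decimal: 7/6 ≈ 1.17

7:6 (1.17)


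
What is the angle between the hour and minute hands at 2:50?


145.0°

Hour hand = 2×30 + 50×0.5 = 85.0°
Minute hand = 50×6 = 300°
Difference = |85.0 - 300| = 215.0°
Since > 180°: 360 - 215.0 = 145.0°


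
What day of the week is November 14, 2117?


Sunday

Zeller's congruence:
q=14, m=11, k=17, j=21
h = (14 + ⌊13×12/5⌋ + 17 + ⌊17/4⌋ + ⌊21/4⌋ - 2×21) mod 7
= (14 + 31 + 17 + 4 + 5 - 42) mod 7
= 29 mod 7 = 1
h=1 → Sunday


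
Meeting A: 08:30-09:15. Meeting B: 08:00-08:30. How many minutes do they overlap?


Meeting A: 510-555 (in minutes from midnight)
Meeting B: 480-510
Overlap start = max(510, 480) = 510
Overlap end = min(555, 510) = 510
Overlap = max(0, 510 - 510) = 0 min

0 minutes


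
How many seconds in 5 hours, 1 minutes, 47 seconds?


Hours: 5 × 3600 = 18000
Minutes: 1 × 60 = 60
Seconds: 47
Total = 18000 + 60 + 47 = 18107

18107 seconds


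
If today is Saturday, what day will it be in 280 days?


Start: Saturday (index 5)
(5 + 280) mod 7
= 285 mod 7
= 5
Index 5 → Saturday

Saturday


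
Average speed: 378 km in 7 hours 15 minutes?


52.1 km/h

Distance: 378 km
Time: 7h 15m = 435 min = 435/60 = 29/4 hours
Speed = 378 ÷ (29/4) = 378 × 4 / 29 = 1512/29 ≈ 52.1 km/h


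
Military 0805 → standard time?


8:05 AM

Hour: 8
8 < 12 → AM


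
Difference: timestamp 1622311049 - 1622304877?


6172 seconds (1.7 hours / 0.07 days)

Difference = 1622311049 - 1622304877 = 6172 seconds
In hours: 6172 / 3600 ≈ 1.7
In days: 6172 / 86400 ≈ 0.07


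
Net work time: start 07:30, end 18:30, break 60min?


Total time = (18×60+30) - (7×60+30)
= 1110 - 450 = 660 min
Minus break: 660 - 60 = 600 min
= 10h 0m

10h 0m (600 minutes)


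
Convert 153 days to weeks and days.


21 weeks 6 days

Weeks: 153 ÷ 7 = 21 remainder 6


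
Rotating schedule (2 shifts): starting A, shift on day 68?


Shift B

Shifts: A, B
Start: A (index 0)
Day 68: (0 + 68 - 1) mod 2
= 67 mod 2
= 1
Index 1 → shift B


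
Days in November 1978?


Month: November (month 11)
November has 30 days

30 days


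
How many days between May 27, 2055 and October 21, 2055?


147 days

From May 27, 2055 to October 21, 2055
Rest of May 2055: 31 - 27 = 4
Full months: June 30, July 31, August 31, September 30
Days into October 2055: 21
Total = 4 + 30 + 31 + 31 + 30 + 21 = 147 days


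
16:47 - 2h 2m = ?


Start: 1007 minutes from midnight
Subtract: 122 minutes
Remaining: 1007 - 122 = 885
Hours: 14, Minutes: 45

14:45


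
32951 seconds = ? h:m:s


9h 9m 11s

Hours: 32951 ÷ 3600 = 9 remainder 551
Minutes: 551 ÷ 60 = 9 remainder 11
Seconds: 11


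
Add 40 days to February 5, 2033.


Start: February 5, 2033
Add 40 days
February 5 → March 1: 28 - 5 + 1 = 24 days (40 - 24 = 16 left)
March 1 + 16 = March 17, 2033

March 17, 2033


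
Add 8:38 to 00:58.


09:36

Start: 58 minutes from midnight
Add: 518 minutes
Total: 576 minutes
Hours: 576 ÷ 60 = 9 remainder 36


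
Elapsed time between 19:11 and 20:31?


End time in minutes: 20×60 + 31 = 1231
Start time in minutes: 19×60 + 11 = 1151
Difference = 1231 - 1151 = 80 minutes
= 1 hours 20 minutes

1h 20m


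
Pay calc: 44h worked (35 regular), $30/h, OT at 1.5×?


Regular: 35h × $30 = $1050.00
Overtime: 44 - 35 = 9h
OT pay: 9h × $30 × 1.5 = $405.00
Total = $1050.00 + $405.00 = $1455.00

$1455.00


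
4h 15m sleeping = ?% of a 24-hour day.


Time: 255 minutes
Day: 1440 minutes
Percentage = (255/1440) × 100 ≈ 17.7%

17.7%


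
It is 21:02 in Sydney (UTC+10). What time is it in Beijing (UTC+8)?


Time difference = UTC+8 - UTC+10 = -2 hours
New hour = (21 -2) mod 24
= 19 mod 24 = 19
Minutes unchanged → 19:02

19:02


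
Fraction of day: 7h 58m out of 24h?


0.3319 (33.19%)

Total minutes: 7×60 + 58 = 478
Day = 24×60 = 1440 minutes
Fraction = 478/1440 ≈ 0.3319
As a percentage: 478/1440 × 100 ≈ 33.19%


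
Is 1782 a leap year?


No

Rules: divisible by 4 AND (not by 100 OR by 400)
1782 ÷ 4 = 445 remainder 2 → not divisible by 4
Not divisible by 4 → not a leap year


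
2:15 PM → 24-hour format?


14:15

Input: 2:15 PM
PM: 2 + 12 = 14


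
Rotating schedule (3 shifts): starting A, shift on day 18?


Shift C

Shifts: A, B, C
Start: A (index 0)
Day 18: (0 + 18 - 1) mod 3
= 17 mod 3
= 2
Index 2 → shift C


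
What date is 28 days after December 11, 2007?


Start: December 11, 2007
Add 28 days
December 11 → January 1: 31 - 11 + 1 = 21 days (28 - 21 = 7 left)
January 1 + 7 = January 8, 2008

January 8, 2008


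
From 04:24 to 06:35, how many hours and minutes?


End time in minutes: 6×60 + 35 = 395
Start time in minutes: 4×60 + 24 = 264
Difference = 395 - 264 = 131 minutes
= 2 hours 11 minutes

2h 11m


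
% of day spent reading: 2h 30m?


10.4%

Time: 150 minutes
Day: 1440 minutes
Percentage = (150/1440) × 100 ≈ 10.4%


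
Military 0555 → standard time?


Hour: 5
5 < 12 → AM

5:55 AM


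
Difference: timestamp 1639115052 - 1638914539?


Difference = 1639115052 - 1638914539 = 200513 seconds
In hours: 200513 / 3600 ≈ 55.7
In days: 200513 / 86400 ≈ 2.32

200513 seconds (55.7 hours / 2.32 days)


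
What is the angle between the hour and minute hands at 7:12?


144.0°

Hour hand = 7×30 + 12×0.5 = 216.0°
Minute hand = 12×6 = 72°
Difference = |216.0 - 72| = 144.0°


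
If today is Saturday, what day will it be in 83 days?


Start: Saturday (index 5)
(5 + 83) mod 7
= 88 mod 7
= 4
Index 4 → Friday

Friday


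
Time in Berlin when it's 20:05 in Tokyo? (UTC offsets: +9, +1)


Time difference = UTC+1 - UTC+9 = -8 hours
New hour = (20 -8) mod 24
= 12 mod 24 = 12
Minutes unchanged → 12:05

12:05


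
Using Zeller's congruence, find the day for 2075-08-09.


Zeller's congruence:
q=9, m=8, k=75, j=20
h = (9 + ⌊13×9/5⌋ + 75 + ⌊75/4⌋ + ⌊20/4⌋ - 2×20) mod 7
= (9 + 23 + 75 + 18 + 5 - 40) mod 7
= 90 mod 7 = 6
h=6 → Friday

Friday


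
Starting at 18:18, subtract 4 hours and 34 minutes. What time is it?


Start: 1098 minutes from midnight
Subtract: 274 minutes
Remaining: 1098 - 274 = 824
Hours: 13, Minutes: 44

13:44


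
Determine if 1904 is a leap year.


Yes

Rules: divisible by 4 AND (not by 100 OR by 400)
1904 ÷ 4 = 476 exactly → divisible by 4
1904 ÷ 100 = 19 remainder 4 → not divisible by 100
Divisible by 4 but not by 100 → leap year


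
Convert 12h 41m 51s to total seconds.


Hours: 12 × 3600 = 43200
Minutes: 41 × 60 = 2460
Seconds: 51
Total = 43200 + 2460 + 51 = 45711

45711 seconds


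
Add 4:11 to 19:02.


23:13

Start: 1142 minutes from midnight
Add: 251 minutes
Total: 1393 minutes
Hours: 1393 ÷ 60 = 23 remainder 13


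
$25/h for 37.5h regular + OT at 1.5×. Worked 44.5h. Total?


$1200.00

Regular: 37.5h × $25 = $937.50
Overtime: 44.5 - 37.5 = 7.0h
OT pay: 7.0h × $25 × 1.5 = $262.50
Total = $937.50 + $262.50 = $1200.00


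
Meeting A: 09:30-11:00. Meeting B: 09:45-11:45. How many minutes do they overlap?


75 minutes

Meeting A: 570-660 (in minutes from midnight)
Meeting B: 585-705
Overlap start = max(570, 585) = 585
Overlap end = min(660, 705) = 660
Overlap = max(0, 660 - 585) = 75 min


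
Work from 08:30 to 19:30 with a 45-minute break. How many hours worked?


Total time = (19×60+30) - (8×60+30)
= 1170 - 510 = 660 min
Minus break: 660 - 45 = 615 min
= 10h 15m

10h 15m (615 minutes)


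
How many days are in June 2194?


Month: June (month 6)
June has 30 days

30 days


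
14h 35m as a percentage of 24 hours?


0.6076 (60.76%)

Total minutes: 14×60 + 35 = 875
Day = 24×60 = 1440 minutes
Fraction = 875/1440 ≈ 0.6076
As a percentage: 875/1440 × 100 ≈ 60.76%


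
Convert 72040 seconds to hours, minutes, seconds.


Hours: 72040 ÷ 3600 = 20 remainder 40
Minutes: 40 ÷ 60 = 0 remainder 40
Seconds: 40

20h 0m 40s


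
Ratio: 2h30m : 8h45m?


2:7 (0.29)

Duration 1: 150 minutes
Duration 2: 525 minutes
Ratio = 150:525
GCD = 75
Simplified = 2:7
As a decimal: 2/7 ≈ 0.29


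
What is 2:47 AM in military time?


02:47

Input: 2:47 AM
AM hour stays: 2


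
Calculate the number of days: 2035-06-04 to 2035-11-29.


From June 4, 2035 to November 29, 2035
Rest of June 2035: 30 - 4 = 26
Full months: July 31, August 31, September 30, October 31
Days into November 2035: 29
Total = 26 + 31 + 31 + 30 + 31 + 29 = 178 days

178 days


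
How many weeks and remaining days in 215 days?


30 weeks 5 days

Weeks: 215 ÷ 7 = 30 remainder 5


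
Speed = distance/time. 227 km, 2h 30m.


90.8 km/h

Distance: 227 km
Time: 2h 30m = 150 min = 150/60 = 5/2 hours
Speed = 227 ÷ (5/2) = 227 × 2 / 5 = 454/5 = 90.8 km/h


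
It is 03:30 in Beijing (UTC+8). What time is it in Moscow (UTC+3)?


22:30 (previous day)

Time difference = UTC+3 - UTC+8 = -5 hours
New hour = (3 -5) mod 24
= -2 mod 24 = 22
Minutes unchanged → 22:30; -2 < 0 → previous day


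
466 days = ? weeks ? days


Weeks: 466 ÷ 7 = 66 remainder 4

66 weeks 4 days


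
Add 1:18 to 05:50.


07:08

Start: 350 minutes from midnight
Add: 78 minutes
Total: 428 minutes
Hours: 428 ÷ 60 = 7 remainder 8


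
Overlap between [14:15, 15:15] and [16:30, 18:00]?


0 minutes

Meeting A: 855-915 (in minutes from midnight)
Meeting B: 990-1080
Overlap start = max(855, 990) = 990
Overlap end = min(915, 1080) = 915
Overlap = max(0, 915 - 990) = 0 min


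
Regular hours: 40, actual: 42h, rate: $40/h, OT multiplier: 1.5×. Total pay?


Regular: 40h × $40 = $1600.00
Overtime: 42 - 40 = 2h
OT pay: 2h × $40 × 1.5 = $120.00
Total = $1600.00 + $120.00 = $1720.00

$1720.00


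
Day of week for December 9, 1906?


Zeller's congruence:
q=9, m=12, k=6, j=19
h = (9 + ⌊13×13/5⌋ + 6 + ⌊6/4⌋ + ⌊19/4⌋ - 2×19) mod 7
= (9 + 33 + 6 + 1 + 4 - 38) mod 7
= 15 mod 7 = 1
h=1 → Sunday

Sunday


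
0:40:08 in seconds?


Hours: 0 × 3600 = 0
Minutes: 40 × 60 = 2400
Seconds: 8
Total = 0 + 2400 + 8 = 2408

2408 seconds


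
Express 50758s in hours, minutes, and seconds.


Hours: 50758 ÷ 3600 = 14 remainder 358
Minutes: 358 ÷ 60 = 5 remainder 58
Seconds: 58

14h 5m 58s


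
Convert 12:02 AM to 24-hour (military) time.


Input: 12:02 AM
12 AM → 00 (midnight)

00:02


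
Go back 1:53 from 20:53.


19:00

Start: 1253 minutes from midnight
Subtract: 113 minutes
Remaining: 1253 - 113 = 1140
Hours: 19, Minutes: 0


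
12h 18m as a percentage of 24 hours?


0.5125 (51.25%)

Total minutes: 12×60 + 18 = 738
Day = 24×60 = 1440 minutes
Fraction = 738/1440 = 0.5125
As a percentage: 738/1440 × 100 = 51.25%


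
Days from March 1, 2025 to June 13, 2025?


From March 1, 2025 to June 13, 2025
Rest of March 2025: 31 - 1 = 30
Full months: April 30, May 31
Days into June 2025: 13
Total = 30 + 30 + 31 + 13 = 104 days

104 days


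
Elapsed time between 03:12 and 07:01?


3h 49m

End time in minutes: 7×60 + 1 = 421
Start time in minutes: 3×60 + 12 = 192
Difference = 421 - 192 = 229 minutes
= 3 hours 49 minutes


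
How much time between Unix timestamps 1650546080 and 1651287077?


Difference = 1651287077 - 1650546080 = 740997 seconds
In hours: 740997 / 3600 ≈ 205.8
In days: 740997 / 86400 ≈ 8.58

740997 seconds (205.8 hours / 8.58 days)


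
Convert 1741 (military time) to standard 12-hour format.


5:41 PM

Hour: 17
17 - 12 = 5 → PM


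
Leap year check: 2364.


Yes

Rules: divisible by 4 AND (not by 100 OR by 400)
2364 ÷ 4 = 591 exactly → divisible by 4
2364 ÷ 100 = 23 remainder 64 → not divisible by 100
Divisible by 4 but not by 100 → leap year


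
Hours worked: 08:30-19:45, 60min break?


Total time = (19×60+45) - (8×60+30)
= 1185 - 510 = 675 min
Minus break: 675 - 60 = 615 min
= 10h 15m

10h 15m (615 minutes)


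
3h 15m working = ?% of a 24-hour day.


13.5%

Time: 195 minutes
Day: 1440 minutes
Percentage = (195/1440) × 100 ≈ 13.5%


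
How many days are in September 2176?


Month: September (month 9)
September has 30 days

30 days


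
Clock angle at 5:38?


Hour hand = 5×30 + 38×0.5 = 169.0°
Minute hand = 38×6 = 228°
Difference = |169.0 - 228| = 59.0°

59.0°


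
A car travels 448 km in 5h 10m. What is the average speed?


Distance: 448 km
Time: 5h 10m = 310 min = 310/60 = 31/6 hours
Speed = 448 ÷ (31/6) = 448 × 6 / 31 = 2688/31 ≈ 86.7 km/h

86.7 km/h
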